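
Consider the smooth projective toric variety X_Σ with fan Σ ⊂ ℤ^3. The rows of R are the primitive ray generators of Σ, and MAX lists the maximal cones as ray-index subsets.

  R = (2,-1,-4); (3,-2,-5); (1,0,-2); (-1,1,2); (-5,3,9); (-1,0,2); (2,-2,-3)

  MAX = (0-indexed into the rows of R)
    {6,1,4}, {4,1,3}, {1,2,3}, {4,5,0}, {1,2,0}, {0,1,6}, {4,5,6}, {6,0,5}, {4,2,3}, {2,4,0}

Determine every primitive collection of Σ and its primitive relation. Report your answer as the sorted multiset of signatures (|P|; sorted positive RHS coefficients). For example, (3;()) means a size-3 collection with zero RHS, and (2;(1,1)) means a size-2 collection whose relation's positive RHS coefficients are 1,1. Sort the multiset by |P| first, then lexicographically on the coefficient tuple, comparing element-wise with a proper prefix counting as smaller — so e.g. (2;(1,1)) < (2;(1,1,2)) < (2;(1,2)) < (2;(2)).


The 9 primitive collections of Σ (r=7, n=3):

  P = {2,5}:  v_{2} + v_{5} = 0 ; sig = (2;())
  P = {0,3}:  v_{0} + v_{3} = v_{2} ; sig = (2;(1))
  P = {1,5}:  v_{1} + v_{5} = v_{6} ; sig = (2;(1))
  P = {2,6}:  v_{2} + v_{6} = v_{1} ; sig = (2;(1))
  P = {3,5}:  v_{3} + v_{5} = v_{1} + v_{4} ; sig = (2;(1,1))
  P = {3,6}:  v_{3} + v_{6} = 2·v_{1} + v_{4} ; sig = (2;(1,2))
  P = {0,1,4}:  v_{0} + v_{1} + v_{4} = 0 ; sig = (3;())
  P = {0,4,6}:  v_{0} + v_{4} + v_{6} = v_{5} ; sig = (3;(1))
  P = {1,2,4}:  v_{1} + v_{2} + v_{4} = v_{3} ; sig = (3;(1))

Signatures (|P|; sorted positive RHS coefficients), sorted:
    |P|=2: 6 collections, coeffs (), (1), (1), (1), (1,1), (1,2)
    |P|=3: 3 collections, coeffs (), (1), (1)


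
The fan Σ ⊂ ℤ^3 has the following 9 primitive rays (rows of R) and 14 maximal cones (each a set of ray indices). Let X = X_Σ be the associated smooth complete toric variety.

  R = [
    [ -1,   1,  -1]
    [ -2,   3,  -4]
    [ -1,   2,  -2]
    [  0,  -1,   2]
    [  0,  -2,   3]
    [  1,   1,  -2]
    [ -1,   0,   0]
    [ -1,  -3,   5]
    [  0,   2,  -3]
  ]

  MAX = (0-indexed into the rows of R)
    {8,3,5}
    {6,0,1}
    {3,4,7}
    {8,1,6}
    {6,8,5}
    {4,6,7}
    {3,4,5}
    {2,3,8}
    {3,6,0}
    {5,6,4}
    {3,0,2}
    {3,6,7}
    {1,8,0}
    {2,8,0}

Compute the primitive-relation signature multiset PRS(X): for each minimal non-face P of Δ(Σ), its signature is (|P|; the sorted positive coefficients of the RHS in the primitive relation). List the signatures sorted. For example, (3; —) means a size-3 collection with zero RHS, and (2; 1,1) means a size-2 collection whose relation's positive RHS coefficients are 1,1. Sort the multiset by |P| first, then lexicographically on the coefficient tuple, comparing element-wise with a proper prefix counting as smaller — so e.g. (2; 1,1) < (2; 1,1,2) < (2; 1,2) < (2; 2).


20 collections generate NE(X_Σ); each relation:

  P={4,8}:  v_{4} + v_{8} = 0  ⟹  sig = (2; —)
  P={0,5}:  v_{0} + v_{5} = v_{8}  ⟹  sig = (2; 1)
  P={5,7}:  v_{5} + v_{7} = v_{4}  ⟹  sig = (2; 1)
  P={0,4}:  v_{0} + v_{4} = v_{3} + v_{6}  ⟹  sig = (2; 1,1)
  P={1,4}:  v_{1} + v_{4} = v_{0} + v_{6}  ⟹  sig = (2; 1,1)
  P={2,4}:  v_{2} + v_{4} = v_{0} + v_{3}  ⟹  sig = (2; 1,1)
  P={7,8}:  v_{7} + v_{8} = v_{3} + v_{6}  ⟹  sig = (2; 1,1)
  P={1,7}:  v_{1} + v_{7} = v_{0} + v_{3} + 2·v_{6}  ⟹  sig = (2; 1,1,2)
  P={2,7}:  v_{2} + v_{7} = v_{0} + 2·v_{3} + v_{6}  ⟹  sig = (2; 1,1,2)
  P={1,5}:  v_{1} + v_{5} = v_{6} + 2·v_{8}  ⟹  sig = (2; 1,2)
  P={2,5}:  v_{2} + v_{5} = v_{3} + 2·v_{8}  ⟹  sig = (2; 1,2)
  P={1,2}:  v_{1} + v_{2} = 3·v_{0} + v_{8}  ⟹  sig = (2; 1,3)
  P={1,3}:  v_{1} + v_{3} = 2·v_{0}  ⟹  sig = (2; 2)
  P={2,6}:  v_{2} + v_{6} = 2·v_{0}  ⟹  sig = (2; 2)
  P={0,7}:  v_{0} + v_{7} = 2·v_{3} + 2·v_{6}  ⟹  sig = (2; 2,2)
  P={3,5,6}:  v_{3} + v_{5} + v_{6} = 0  ⟹  sig = (3; —)
  P={0,3,8}:  v_{0} + v_{3} + v_{8} = v_{2}  ⟹  sig = (3; 1)
  P={0,6,8}:  v_{0} + v_{6} + v_{8} = v_{1}  ⟹  sig = (3; 1)
  P={3,4,6}:  v_{3} + v_{4} + v_{6} = v_{7}  ⟹  sig = (3; 1)
  P={3,6,8}:  v_{3} + v_{6} + v_{8} = v_{0}  ⟹  sig = (3; 1)

Sorted signature multiset PRS(X):
    (2; —)
    (2; 1)
    (2; 1)
    (2; 1,1)
    (2; 1,1)
    (2; 1,1)
    (2; 1,1)
    (2; 1,1,2)
    (2; 1,1,2)
    (2; 1,2)
    (2; 1,2)
    (2; 1,3)
    (2; 2)
    (2; 2)
    (2; 2,2)
    (3; —)
    (3; 1)
    (3; 1)
    (3; 1)
    (3; 1)


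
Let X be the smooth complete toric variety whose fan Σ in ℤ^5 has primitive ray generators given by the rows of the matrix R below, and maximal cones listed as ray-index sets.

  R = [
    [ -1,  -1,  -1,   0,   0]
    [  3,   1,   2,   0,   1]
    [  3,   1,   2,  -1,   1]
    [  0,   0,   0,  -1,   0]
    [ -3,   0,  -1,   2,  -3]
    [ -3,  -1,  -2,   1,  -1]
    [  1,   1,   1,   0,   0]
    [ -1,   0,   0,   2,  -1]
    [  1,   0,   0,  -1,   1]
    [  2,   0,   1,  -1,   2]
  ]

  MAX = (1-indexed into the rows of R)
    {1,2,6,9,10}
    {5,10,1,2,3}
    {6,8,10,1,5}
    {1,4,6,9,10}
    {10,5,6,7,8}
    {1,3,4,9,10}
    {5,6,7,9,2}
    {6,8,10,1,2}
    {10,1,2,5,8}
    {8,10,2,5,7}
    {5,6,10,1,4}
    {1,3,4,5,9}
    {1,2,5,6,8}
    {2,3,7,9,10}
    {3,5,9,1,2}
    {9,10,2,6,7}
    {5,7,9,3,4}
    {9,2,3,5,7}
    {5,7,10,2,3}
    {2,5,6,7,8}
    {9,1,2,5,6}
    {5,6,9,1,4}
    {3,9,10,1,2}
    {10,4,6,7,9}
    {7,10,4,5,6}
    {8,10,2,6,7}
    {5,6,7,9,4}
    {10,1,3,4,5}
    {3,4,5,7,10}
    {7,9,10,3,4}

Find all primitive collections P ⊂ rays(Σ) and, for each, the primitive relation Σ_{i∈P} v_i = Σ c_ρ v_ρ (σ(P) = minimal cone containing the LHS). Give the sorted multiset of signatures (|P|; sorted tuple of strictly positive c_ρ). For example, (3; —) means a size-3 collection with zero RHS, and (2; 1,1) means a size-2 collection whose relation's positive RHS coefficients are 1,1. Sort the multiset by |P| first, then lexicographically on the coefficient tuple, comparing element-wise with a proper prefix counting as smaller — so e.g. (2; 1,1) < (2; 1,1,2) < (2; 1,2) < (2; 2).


Primitive collections (8):

  {1,7}:  v_{1} + v_{7} = 0  →  sig = (2; —)
  {3,6}:  v_{3} + v_{6} = 0  →  sig = (2; —)
  {2,4}:  v_{2} + v_{4} = v_{3}  →  sig = (2; 1)
  {4,8}:  v_{4} + v_{8} = v_{5} + v_{10}  →  sig = (2; 1,1)
  {8,9}:  v_{8} + v_{9} = v_{2} + v_{6}  →  sig = (2; 1,1)
  {3,8}:  v_{3} + v_{8} = v_{2} + v_{5} + v_{10}  →  sig = (2; 1,1,1)
  {5,9,10}:  v_{5} + v_{9} + v_{10} = 0  →  sig = (3; —)
  {2,5,6,10}:  v_{2} + v_{5} + v_{6} + v_{10} = v_{8}  →  sig = (4; 1)

Sorted signature multiset PRS(X):
{ (2; —) ×2,  (2; 1),  (2; 1,1) ×2,  (2; 1,1,1),  (3; —),  (4; 1) }


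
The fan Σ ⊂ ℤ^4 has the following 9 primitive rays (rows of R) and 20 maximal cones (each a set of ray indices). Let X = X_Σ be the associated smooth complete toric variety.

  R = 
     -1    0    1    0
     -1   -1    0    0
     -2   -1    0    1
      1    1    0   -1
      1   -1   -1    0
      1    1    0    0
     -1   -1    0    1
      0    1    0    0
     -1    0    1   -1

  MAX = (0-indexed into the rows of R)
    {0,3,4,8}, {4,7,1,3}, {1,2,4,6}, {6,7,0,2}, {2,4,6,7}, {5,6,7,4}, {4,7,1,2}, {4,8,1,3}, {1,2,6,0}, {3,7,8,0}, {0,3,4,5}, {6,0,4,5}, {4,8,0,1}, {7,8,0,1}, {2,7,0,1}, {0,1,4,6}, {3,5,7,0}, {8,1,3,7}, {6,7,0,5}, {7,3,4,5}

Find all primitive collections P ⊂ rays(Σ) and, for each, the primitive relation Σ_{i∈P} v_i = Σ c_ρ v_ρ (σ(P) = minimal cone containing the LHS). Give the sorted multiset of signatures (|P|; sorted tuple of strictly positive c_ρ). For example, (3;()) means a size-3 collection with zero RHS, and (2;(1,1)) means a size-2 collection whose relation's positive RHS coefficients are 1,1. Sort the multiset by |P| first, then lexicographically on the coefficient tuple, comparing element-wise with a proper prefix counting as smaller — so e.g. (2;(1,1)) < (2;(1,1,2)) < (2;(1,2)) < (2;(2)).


12 minimal non-faces of Δ(Σ) (on 9 rays):

  {1,5}:  v_{1} + v_{5} = 0 — sig = (2;())
  {3,6}:  v_{3} + v_{6} = 0 — sig = (2;())
  {2,3}:  v_{2} + v_{3} = v_{1} + v_{7} — sig = (2;(1,1))
  {2,5}:  v_{2} + v_{5} = v_{6} + v_{7} — sig = (2;(1,1))
  {5,8}:  v_{5} + v_{8} = v_{0} + v_{3} — sig = (2;(1,1))
  {6,8}:  v_{6} + v_{8} = v_{0} + v_{1} — sig = (2;(1,1))
  {2,8}:  v_{2} + v_{8} = v_{0} + 2·v_{1} + v_{7} — sig = (2;(1,1,2))
  {0,4,7}:  v_{0} + v_{4} + v_{7} = 0 — sig = (3;())
  {0,1,3}:  v_{0} + v_{1} + v_{3} = v_{8} — sig = (3;(1))
  {1,6,7}:  v_{1} + v_{6} + v_{7} = v_{2} — sig = (3;(1))
  {0,2,4}:  v_{0} + v_{2} + v_{4} = v_{1} + v_{6} — sig = (3;(1,1))
  {4,7,8}:  v_{4} + v_{7} + v_{8} = v_{1} + v_{3} — sig = (3;(1,1))

Hence PRS(X_Σ) =
    |P|=2: 7 collections, coeffs (), (), (1,1), (1,1), (1,1), (1,1), (1,1,2)
    |P|=3: 5 collections, coeffs (), (1), (1), (1,1), (1,1)


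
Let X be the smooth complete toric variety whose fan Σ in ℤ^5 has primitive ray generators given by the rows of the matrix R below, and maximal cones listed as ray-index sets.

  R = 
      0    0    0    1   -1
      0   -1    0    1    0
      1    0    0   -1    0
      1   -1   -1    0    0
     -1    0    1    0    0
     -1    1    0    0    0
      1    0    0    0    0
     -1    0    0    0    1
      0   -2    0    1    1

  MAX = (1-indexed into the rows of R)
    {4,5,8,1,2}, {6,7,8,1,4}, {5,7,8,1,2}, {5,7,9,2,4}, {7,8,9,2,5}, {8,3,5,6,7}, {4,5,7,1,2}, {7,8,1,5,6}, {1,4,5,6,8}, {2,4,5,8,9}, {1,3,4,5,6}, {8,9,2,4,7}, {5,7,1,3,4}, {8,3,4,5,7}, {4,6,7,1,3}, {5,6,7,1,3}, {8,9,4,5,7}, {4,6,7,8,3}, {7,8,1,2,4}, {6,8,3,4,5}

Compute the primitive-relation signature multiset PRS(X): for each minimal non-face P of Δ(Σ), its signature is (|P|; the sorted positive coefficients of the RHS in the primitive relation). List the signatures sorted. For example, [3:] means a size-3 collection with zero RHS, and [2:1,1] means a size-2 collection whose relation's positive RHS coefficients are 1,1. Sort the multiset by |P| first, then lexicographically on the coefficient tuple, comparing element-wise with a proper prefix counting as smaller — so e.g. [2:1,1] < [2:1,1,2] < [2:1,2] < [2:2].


9 collections generate NE(X_Σ); each relation:

  {2,6}:  v_{2} + v_{6} = v_{1} + v_{8}  ⇒ sig = [2:1,1]
  {6,9}:  v_{6} + v_{9} = v_{2} + v_{8}  ⇒ sig = [2:1,1]
  {2,3}:  v_{2} + v_{3} = v_{4} + v_{5} + v_{7}  ⇒ sig = [2:1,1,1]
  {3,9}:  v_{3} + v_{9} = 2·v_{4} + 2·v_{5} + 2·v_{7} + v_{8}  ⇒ sig = [2:1,2,2,2]
  {1,9}:  v_{1} + v_{9} = 2·v_{2}  ⇒ sig = [2:2]
  {1,3,8}:  v_{1} + v_{3} + v_{8} = 0  ⇒ sig = [3:]
  {4,5,6,7}:  v_{4} + v_{5} + v_{6} + v_{7} = 0  ⇒ sig = [4:]
  {1,4,5,7,8}:  v_{1} + v_{4} + v_{5} + v_{7} + v_{8} = v_{2}  ⇒ sig = [5:1]
  {2,4,5,7,8}:  v_{2} + v_{4} + v_{5} + v_{7} + v_{8} = v_{9}  ⇒ sig = [5:1]

Sorted signature multiset PRS(X):
    |P|=2: 5 collections, coeffs (1,1), (1,1), (1,1,1), (1,2,2,2), (2)
    |P|=3: 1 collection, coeffs ()
    |P|=4: 1 collection, coeffs ()
    |P|=5: 2 collections, coeffs (1), (1)


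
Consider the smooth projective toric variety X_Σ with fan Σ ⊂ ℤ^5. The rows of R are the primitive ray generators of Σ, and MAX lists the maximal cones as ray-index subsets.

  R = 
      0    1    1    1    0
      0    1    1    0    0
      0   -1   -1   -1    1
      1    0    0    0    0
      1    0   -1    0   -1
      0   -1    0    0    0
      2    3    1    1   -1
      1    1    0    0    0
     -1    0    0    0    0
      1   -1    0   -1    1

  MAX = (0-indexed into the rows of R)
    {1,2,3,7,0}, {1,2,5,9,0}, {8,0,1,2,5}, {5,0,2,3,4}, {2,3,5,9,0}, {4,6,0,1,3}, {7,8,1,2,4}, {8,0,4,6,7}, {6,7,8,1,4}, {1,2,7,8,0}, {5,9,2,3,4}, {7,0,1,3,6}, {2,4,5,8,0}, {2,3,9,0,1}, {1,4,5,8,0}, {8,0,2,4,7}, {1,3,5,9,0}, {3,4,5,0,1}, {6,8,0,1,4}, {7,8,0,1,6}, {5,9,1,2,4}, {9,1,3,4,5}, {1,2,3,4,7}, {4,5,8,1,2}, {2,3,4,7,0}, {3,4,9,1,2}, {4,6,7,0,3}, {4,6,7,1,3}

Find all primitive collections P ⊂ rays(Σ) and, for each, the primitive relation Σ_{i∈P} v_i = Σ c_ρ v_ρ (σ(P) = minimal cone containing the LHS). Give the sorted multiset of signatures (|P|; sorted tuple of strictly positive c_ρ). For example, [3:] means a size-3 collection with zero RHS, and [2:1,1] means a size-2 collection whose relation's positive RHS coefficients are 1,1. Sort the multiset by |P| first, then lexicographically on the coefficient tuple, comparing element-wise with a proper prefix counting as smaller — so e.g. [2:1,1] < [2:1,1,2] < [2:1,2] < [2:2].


Δ(Σ) — 10 vertices, 11 min non-faces:

  {3,8}:  v_{3} + v_{8} = 0  so sig = [2:]
  {5,7}:  v_{5} + v_{7} = v_{3}  so sig = [2:1]
  {8,9}:  v_{8} + v_{9} = v_{1} + v_{2} + v_{5}  so sig = [2:1,1,1]
  {5,6}:  v_{5} + v_{6} = v_{0} + v_{1} + v_{3} + v_{4}  so sig = [2:1,1,1,1]
  {6,9}:  v_{6} + v_{9} = v_{1} + 2·v_{3} + v_{7}  so sig = [2:1,1,2]
  {7,9}:  v_{7} + v_{9} = v_{1} + v_{2} + 2·v_{3}  so sig = [2:1,1,2]
  {2,6}:  v_{2} + v_{6} = 2·v_{7}  so sig = [2:2]
  {0,4,9}:  v_{0} + v_{4} + v_{9} = 2·v_{3}  so sig = [3:2]
  {0,1,2,4}:  v_{0} + v_{1} + v_{2} + v_{4} = v_{7}  so sig = [4:1]
  {0,1,4,7}:  v_{0} + v_{1} + v_{4} + v_{7} = v_{6}  so sig = [4:1]
  {1,2,3,5}:  v_{1} + v_{2} + v_{3} + v_{5} = v_{9}  so sig = [4:1]

Hence PRS(X_Σ) =
    |P|=2: 7 collections, coeffs (), (1), (1,1,1), (1,1,1,1), (1,1,2), (1,1,2), (2)
    |P|=3: 1 collection, coeffs (2)
    |P|=4: 3 collections, coeffs (1), (1), (1)


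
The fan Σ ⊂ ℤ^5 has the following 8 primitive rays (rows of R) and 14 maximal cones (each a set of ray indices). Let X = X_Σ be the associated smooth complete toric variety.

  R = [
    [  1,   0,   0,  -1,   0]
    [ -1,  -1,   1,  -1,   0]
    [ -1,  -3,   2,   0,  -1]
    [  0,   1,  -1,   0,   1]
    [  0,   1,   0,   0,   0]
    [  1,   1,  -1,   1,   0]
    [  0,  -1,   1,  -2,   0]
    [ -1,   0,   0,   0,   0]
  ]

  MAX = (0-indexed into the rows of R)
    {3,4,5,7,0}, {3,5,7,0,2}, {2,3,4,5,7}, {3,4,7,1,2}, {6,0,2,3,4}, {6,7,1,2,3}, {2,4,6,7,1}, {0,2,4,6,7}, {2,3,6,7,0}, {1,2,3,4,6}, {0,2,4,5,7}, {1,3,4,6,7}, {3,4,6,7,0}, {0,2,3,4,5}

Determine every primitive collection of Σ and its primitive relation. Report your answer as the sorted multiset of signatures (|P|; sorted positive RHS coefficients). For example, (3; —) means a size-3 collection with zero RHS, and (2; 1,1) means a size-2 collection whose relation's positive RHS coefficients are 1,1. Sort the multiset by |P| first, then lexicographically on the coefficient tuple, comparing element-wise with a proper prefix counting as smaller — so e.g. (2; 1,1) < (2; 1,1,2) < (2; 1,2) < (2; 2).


|primitive collections| = 5. Relations:

  P = {1,5}:  v_{1} + v_{5} = 0 ; sig = (2; —)
  P = {0,1}:  v_{0} + v_{1} = v_{6} ; sig = (2; 1)
  P = {5,6}:  v_{5} + v_{6} = v_{0} ; sig = (2; 1)
  P = {0,2,3,4,7}:  v_{0} + v_{2} + v_{3} + v_{4} + v_{7} = v_{1} ; sig = (5; 1)
  P = {2,3,4,6,7}:  v_{2} + v_{3} + v_{4} + v_{6} + v_{7} = 2·v_{1} ; sig = (5; 2)

Hence PRS(X_Σ) =
[(2; —), (2; 1), (2; 1), (5; 1), (5; 2)]


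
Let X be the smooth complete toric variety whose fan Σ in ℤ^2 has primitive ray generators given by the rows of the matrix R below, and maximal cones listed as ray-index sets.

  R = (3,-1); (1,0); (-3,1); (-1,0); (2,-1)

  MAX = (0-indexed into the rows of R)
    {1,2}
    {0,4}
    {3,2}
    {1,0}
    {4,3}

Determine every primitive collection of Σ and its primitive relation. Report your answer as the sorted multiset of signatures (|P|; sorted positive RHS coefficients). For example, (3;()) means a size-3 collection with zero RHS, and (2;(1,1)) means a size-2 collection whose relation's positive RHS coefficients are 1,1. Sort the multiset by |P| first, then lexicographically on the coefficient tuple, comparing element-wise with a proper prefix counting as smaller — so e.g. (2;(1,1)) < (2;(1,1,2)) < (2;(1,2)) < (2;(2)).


|primitive collections| = 5. Relations:

  P = {0,2}:  v_{0} + v_{2} = 0  so sig = (2;())
  P = {1,3}:  v_{1} + v_{3} = 0  so sig = (2;())
  P = {0,3}:  v_{0} + v_{3} = v_{4}  so sig = (2;(1))
  P = {1,4}:  v_{1} + v_{4} = v_{0}  so sig = (2;(1))
  P = {2,4}:  v_{2} + v_{4} = v_{3}  so sig = (2;(1))

so the primitive-relation signature multiset is
    |P|=2: 5 collections, coeffs (), (), (1), (1), (1)


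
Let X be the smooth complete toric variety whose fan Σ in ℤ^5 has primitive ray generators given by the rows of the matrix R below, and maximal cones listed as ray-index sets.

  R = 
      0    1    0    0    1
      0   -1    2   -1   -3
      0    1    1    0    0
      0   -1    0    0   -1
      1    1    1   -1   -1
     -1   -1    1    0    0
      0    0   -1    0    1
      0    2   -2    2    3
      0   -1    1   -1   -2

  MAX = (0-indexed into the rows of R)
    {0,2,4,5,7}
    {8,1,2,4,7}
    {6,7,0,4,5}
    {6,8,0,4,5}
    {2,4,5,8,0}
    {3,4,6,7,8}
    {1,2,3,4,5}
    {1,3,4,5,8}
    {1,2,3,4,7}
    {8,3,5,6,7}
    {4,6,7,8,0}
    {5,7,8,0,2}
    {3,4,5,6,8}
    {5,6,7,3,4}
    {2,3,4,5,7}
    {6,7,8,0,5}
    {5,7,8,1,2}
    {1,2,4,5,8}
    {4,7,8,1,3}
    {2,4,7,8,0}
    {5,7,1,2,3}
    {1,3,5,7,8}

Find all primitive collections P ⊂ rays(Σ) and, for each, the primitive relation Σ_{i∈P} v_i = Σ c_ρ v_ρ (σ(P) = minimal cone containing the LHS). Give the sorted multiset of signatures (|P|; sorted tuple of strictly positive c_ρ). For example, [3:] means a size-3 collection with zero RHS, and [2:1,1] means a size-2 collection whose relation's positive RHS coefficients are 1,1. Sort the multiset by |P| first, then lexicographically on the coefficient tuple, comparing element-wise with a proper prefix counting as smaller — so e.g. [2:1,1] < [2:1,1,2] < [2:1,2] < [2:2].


7 collections generate NE(X_Σ); each relation:

  P = {0,3}:  v_{0} + v_{3} = 0  so sig = [2:]
  P = {1,6}:  v_{1} + v_{6} = v_{8}  so sig = [2:1]
  P = {2,6}:  v_{2} + v_{6} = v_{0}  so sig = [2:1]
  P = {0,1}:  v_{0} + v_{1} = v_{2} + v_{8}  so sig = [2:1,1]
  P = {2,3,8}:  v_{2} + v_{3} + v_{8} = v_{1}  so sig = [3:1]
  P = {4,5,7,8}:  v_{4} + v_{5} + v_{7} + v_{8} = v_{2}  so sig = [4:1]
  P = {1,4,5,7}:  v_{1} + v_{4} + v_{5} + v_{7} = 2·v_{2} + v_{3}  so sig = [4:1,2]

Hence PRS(X_Σ) =
[[2:], [2:1], [2:1], [2:1,1], [3:1], [4:1], [4:1,2]]


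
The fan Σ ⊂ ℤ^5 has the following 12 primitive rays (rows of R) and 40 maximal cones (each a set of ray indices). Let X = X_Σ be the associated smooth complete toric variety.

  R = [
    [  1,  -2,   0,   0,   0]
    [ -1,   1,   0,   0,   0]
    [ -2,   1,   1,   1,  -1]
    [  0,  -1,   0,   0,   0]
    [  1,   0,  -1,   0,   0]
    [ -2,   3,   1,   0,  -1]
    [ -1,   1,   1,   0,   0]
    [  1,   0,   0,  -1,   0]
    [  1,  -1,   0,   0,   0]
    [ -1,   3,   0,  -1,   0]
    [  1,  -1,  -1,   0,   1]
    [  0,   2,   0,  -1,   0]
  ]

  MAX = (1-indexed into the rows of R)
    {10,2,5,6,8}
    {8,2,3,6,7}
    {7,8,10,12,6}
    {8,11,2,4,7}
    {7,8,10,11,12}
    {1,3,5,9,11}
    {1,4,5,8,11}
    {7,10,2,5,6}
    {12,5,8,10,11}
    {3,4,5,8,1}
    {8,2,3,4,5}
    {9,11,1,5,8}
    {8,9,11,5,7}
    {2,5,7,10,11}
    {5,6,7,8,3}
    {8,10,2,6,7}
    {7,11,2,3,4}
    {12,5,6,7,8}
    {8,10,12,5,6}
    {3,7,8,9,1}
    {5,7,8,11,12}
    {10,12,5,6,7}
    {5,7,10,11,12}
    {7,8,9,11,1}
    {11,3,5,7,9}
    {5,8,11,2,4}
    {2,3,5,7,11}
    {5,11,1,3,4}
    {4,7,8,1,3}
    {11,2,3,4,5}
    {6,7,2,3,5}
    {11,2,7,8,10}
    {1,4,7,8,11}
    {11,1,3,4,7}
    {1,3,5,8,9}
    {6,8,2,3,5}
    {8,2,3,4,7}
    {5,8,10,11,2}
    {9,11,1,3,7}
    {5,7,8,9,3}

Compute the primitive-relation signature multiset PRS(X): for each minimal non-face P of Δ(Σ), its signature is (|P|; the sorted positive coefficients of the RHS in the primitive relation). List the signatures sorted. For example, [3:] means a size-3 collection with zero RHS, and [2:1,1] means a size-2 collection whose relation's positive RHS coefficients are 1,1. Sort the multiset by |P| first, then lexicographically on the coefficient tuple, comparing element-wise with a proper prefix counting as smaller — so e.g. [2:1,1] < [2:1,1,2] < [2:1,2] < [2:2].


|primitive collections| = 21. Relations:

  P={2,9}:  v_{2} + v_{9} = 0  ⟹  sig = [2:]
  P={1,2}:  v_{1} + v_{2} = v_{4}  ⟹  sig = [2:1]
  P={1,12}:  v_{1} + v_{12} = v_{8}  ⟹  sig = [2:1]
  P={2,12}:  v_{2} + v_{12} = v_{10}  ⟹  sig = [2:1]
  P={3,12}:  v_{3} + v_{12} = v_{6}  ⟹  sig = [2:1]
  P={4,9}:  v_{4} + v_{9} = v_{1}  ⟹  sig = [2:1]
  P={9,10}:  v_{9} + v_{10} = v_{12}  ⟹  sig = [2:1]
  P={1,6}:  v_{1} + v_{6} = v_{3} + v_{8}  ⟹  sig = [2:1,1]
  P={1,10}:  v_{1} + v_{10} = v_{2} + v_{8}  ⟹  sig = [2:1,1]
  P={3,10}:  v_{3} + v_{10} = v_{2} + v_{6}  ⟹  sig = [2:1,1]
  P={4,12}:  v_{4} + v_{12} = v_{2} + v_{8}  ⟹  sig = [2:1,1]
  P={4,6}:  v_{4} + v_{6} = v_{2} + v_{3} + v_{8}  ⟹  sig = [2:1,1,1]
  P={6,11}:  v_{6} + v_{11} = v_{2} + v_{5} + v_{7}  ⟹  sig = [2:1,1,1]
  P={9,12}:  v_{9} + v_{12} = v_{5} + v_{7} + v_{8}  ⟹  sig = [2:1,1,1]
  P={6,9}:  v_{6} + v_{9} = v_{3} + v_{5} + v_{7} + v_{8}  ⟹  sig = [2:1,1,1,1]
  P={4,10}:  v_{4} + v_{10} = 2·v_{2} + v_{8}  ⟹  sig = [2:1,2]
  P={3,8,11}:  v_{3} + v_{8} + v_{11} = 0  ⟹  sig = [3:]
  P={4,5,7}:  v_{4} + v_{5} + v_{7} = 0  ⟹  sig = [3:]
  P={1,5,7}:  v_{1} + v_{5} + v_{7} = v_{9}  ⟹  sig = [3:1]
  P={2,5,7,8}:  v_{2} + v_{5} + v_{7} + v_{8} = v_{12}  ⟹  sig = [4:1]
  P={5,7,8,10}:  v_{5} + v_{7} + v_{8} + v_{10} = 2·v_{12}  ⟹  sig = [4:2]

Signatures (|P|; sorted positive RHS coefficients), sorted:
{ [2:],  [2:1] ×6,  [2:1,1] ×4,  [2:1,1,1] ×3,  [2:1,1,1,1],  [2:1,2],  [3:] ×2,  [3:1],  [4:1],  [4:2] }


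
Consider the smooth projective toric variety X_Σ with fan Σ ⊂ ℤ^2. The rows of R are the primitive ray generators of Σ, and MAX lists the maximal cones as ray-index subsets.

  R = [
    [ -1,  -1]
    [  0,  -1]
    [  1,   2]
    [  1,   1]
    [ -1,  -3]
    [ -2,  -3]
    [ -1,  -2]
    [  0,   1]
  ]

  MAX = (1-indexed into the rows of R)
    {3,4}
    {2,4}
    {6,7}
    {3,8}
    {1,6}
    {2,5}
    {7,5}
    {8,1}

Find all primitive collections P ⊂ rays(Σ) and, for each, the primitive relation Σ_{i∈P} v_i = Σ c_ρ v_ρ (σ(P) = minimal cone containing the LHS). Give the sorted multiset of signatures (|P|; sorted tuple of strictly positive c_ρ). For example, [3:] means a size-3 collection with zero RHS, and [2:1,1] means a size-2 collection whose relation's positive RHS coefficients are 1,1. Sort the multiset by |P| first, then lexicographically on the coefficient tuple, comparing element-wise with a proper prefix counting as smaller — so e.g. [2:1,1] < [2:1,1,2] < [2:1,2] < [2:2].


Minimal non-faces — 20 found among 8 rays, 8 max cones:

  • {1,4}:  v_{1} + v_{4} = 0  so sig = [2:]
  • {2,8}:  v_{2} + v_{8} = 0  so sig = [2:]
  • {3,7}:  v_{3} + v_{7} = 0  so sig = [2:]
  • {1,2}:  v_{1} + v_{2} = v_{7}  so sig = [2:1]
  • {1,3}:  v_{1} + v_{3} = v_{8}  so sig = [2:1]
  • {1,7}:  v_{1} + v_{7} = v_{6}  so sig = [2:1]
  • {2,3}:  v_{2} + v_{3} = v_{4}  so sig = [2:1]
  • {2,7}:  v_{2} + v_{7} = v_{5}  so sig = [2:1]
  • {3,5}:  v_{3} + v_{5} = v_{2}  so sig = [2:1]
  • {3,6}:  v_{3} + v_{6} = v_{1}  so sig = [2:1]
  • {4,6}:  v_{4} + v_{6} = v_{7}  so sig = [2:1]
  • {4,7}:  v_{4} + v_{7} = v_{2}  so sig = [2:1]
  • {4,8}:  v_{4} + v_{8} = v_{3}  so sig = [2:1]
  • {5,8}:  v_{5} + v_{8} = v_{7}  so sig = [2:1]
  • {7,8}:  v_{7} + v_{8} = v_{1}  so sig = [2:1]
  • {1,5}:  v_{1} + v_{5} = 2·v_{7}  so sig = [2:2]
  • {2,6}:  v_{2} + v_{6} = 2·v_{7}  so sig = [2:2]
  • {4,5}:  v_{4} + v_{5} = 2·v_{2}  so sig = [2:2]
  • {6,8}:  v_{6} + v_{8} = 2·v_{1}  so sig = [2:2]
  • {5,6}:  v_{5} + v_{6} = 3·v_{7}  so sig = [2:3]

Sorted signature multiset PRS(X):
{ [2:] ×3,  [2:1] ×12,  [2:2] ×4,  [2:3] }


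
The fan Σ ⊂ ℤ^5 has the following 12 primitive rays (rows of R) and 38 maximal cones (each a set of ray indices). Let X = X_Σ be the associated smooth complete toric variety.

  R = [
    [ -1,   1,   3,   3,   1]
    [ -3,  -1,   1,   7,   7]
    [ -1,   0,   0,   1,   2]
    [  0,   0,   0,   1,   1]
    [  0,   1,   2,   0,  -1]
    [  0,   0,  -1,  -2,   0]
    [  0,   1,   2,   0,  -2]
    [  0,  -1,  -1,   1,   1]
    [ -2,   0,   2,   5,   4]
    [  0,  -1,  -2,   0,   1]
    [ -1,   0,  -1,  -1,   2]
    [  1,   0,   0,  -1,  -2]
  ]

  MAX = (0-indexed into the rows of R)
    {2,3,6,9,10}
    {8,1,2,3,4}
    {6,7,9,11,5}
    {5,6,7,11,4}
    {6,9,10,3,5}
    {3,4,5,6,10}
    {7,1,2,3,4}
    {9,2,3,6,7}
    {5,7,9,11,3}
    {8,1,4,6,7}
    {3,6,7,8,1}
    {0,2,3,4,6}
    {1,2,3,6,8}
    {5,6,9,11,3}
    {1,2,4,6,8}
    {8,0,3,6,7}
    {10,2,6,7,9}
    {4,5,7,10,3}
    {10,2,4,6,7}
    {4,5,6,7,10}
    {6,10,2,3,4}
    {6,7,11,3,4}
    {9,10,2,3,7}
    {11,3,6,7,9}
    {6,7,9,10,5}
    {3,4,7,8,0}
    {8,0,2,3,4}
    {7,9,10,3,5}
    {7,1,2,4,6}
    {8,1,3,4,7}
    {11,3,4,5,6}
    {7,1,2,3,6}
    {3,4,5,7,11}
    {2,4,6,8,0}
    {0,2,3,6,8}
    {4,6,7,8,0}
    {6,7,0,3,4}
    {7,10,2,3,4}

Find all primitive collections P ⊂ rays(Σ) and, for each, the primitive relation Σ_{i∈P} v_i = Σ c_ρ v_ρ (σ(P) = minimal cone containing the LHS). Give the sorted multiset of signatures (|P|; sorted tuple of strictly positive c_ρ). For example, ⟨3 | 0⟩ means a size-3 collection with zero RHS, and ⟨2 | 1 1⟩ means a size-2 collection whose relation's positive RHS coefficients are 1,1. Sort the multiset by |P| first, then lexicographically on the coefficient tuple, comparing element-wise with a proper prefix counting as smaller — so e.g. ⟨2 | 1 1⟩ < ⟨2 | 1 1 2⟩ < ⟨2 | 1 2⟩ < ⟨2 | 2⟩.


24 minimal non-faces of Δ(Σ) (on 12 rays):

  P = {2,11}:  v_{2} + v_{11} = 0 — sig = ⟨2 | 0⟩
  P = {4,9}:  v_{4} + v_{9} = 0 — sig = ⟨2 | 0⟩
  P = {2,5}:  v_{2} + v_{5} = v_{10} — sig = ⟨2 | 1⟩
  P = {10,11}:  v_{10} + v_{11} = v_{5} — sig = ⟨2 | 1⟩
  P = {0,5}:  v_{0} + v_{5} = v_{2} + v_{4} — sig = ⟨2 | 1 1⟩
  P = {1,11}:  v_{1} + v_{11} = v_{7} + v_{8} — sig = ⟨2 | 1 1⟩
  P = {8,11}:  v_{8} + v_{11} = v_{0} + v_{7} — sig = ⟨2 | 1 1⟩
  P = {0,9}:  v_{0} + v_{9} = v_{2} + v_{3} + v_{6} + v_{7} — sig = ⟨2 | 1 1 1 1⟩
  P = {0,11}:  v_{0} + v_{11} = v_{3} + v_{4} + v_{6} + v_{7} — sig = ⟨2 | 1 1 1 1⟩
  P = {5,8}:  v_{5} + v_{8} = 2·v_{2} + v_{4} + v_{7} — sig = ⟨2 | 1 1 2⟩
  P = {8,9}:  v_{8} + v_{9} = 2·v_{2} + v_{3} + v_{6} + 2·v_{7} — sig = ⟨2 | 1 1 2 2⟩
  P = {8,10}:  v_{8} + v_{10} = 3·v_{2} + v_{4} + v_{7} — sig = ⟨2 | 1 1 3⟩
  P = {1,9}:  v_{1} + v_{9} = 3·v_{2} + v_{3} + v_{6} + 3·v_{7} — sig = ⟨2 | 1 1 3 3⟩
  P = {0,10}:  v_{0} + v_{10} = 2·v_{2} + v_{4} — sig = ⟨2 | 1 2⟩
  P = {1,5}:  v_{1} + v_{5} = 3·v_{2} + v_{4} + 2·v_{7} — sig = ⟨2 | 1 2 3⟩
  P = {1,10}:  v_{1} + v_{10} = 4·v_{2} + v_{4} + 2·v_{7} — sig = ⟨2 | 1 2 4⟩
  P = {0,1}:  v_{0} + v_{1} = 2·v_{8} — sig = ⟨2 | 2⟩
  P = {0,2,7}:  v_{0} + v_{2} + v_{7} = v_{8} — sig = ⟨3 | 1⟩
  P = {2,7,8}:  v_{2} + v_{7} + v_{8} = v_{1} — sig = ⟨3 | 1⟩
  P = {3,5,6,7}:  v_{3} + v_{5} + v_{6} + v_{7} = 0 — sig = ⟨4 | 0⟩
  P = {3,6,7,10}:  v_{3} + v_{6} + v_{7} + v_{10} = v_{2} — sig = ⟨4 | 1⟩
  P = {1,3,4,6}:  v_{1} + v_{3} + v_{4} + v_{6} = v_{0} + v_{8} — sig = ⟨4 | 1 1⟩
  P = {3,4,6,8}:  v_{3} + v_{4} + v_{6} + v_{8} = 2·v_{0} — sig = ⟨4 | 2⟩
  P = {2,3,4,6,7}:  v_{2} + v_{3} + v_{4} + v_{6} + v_{7} = v_{0} — sig = ⟨5 | 1⟩

Sorted signature multiset PRS(X):
    |P|=2: 17 collections, coeffs (), (), (1), (1), (1,1), (1,1), (1,1), (1,1,1,1), (1,1,1,1), (1,1,2), (1,1,2,2), (1,1,3), (1,1,3,3), (1,2), (1,2,3), (1,2,4), (2)
    |P|=3: 2 collections, coeffs (1), (1)
    |P|=4: 4 collections, coeffs (), (1), (1,1), (2)
    |P|=5: 1 collection, coeffs (1)


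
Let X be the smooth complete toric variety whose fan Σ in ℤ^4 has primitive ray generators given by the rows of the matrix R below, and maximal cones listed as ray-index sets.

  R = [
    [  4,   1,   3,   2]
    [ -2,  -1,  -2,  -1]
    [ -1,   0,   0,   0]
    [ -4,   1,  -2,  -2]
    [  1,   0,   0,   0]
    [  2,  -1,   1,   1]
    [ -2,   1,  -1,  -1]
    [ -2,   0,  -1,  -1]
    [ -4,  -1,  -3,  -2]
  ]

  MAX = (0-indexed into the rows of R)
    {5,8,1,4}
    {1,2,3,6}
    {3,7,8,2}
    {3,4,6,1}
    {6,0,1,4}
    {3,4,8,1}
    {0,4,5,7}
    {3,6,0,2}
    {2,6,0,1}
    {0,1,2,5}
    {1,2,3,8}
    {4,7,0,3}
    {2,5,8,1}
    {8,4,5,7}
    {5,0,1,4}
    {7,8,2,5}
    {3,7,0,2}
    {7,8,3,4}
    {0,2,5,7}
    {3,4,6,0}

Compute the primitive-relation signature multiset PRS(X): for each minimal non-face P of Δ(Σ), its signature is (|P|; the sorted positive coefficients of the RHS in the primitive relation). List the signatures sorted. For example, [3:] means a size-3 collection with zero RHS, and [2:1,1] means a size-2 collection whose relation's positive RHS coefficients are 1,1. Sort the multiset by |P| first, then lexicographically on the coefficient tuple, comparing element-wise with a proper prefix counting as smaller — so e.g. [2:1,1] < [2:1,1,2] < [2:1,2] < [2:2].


Σ has 8 primitive collections:

  • {0,8}:  v_{0} + v_{8} = 0  so sig = [2:]
  • {2,4}:  v_{2} + v_{4} = 0  so sig = [2:]
  • {5,6}:  v_{5} + v_{6} = 0  so sig = [2:]
  • {1,7}:  v_{1} + v_{7} = v_{8}  so sig = [2:1]
  • {3,5}:  v_{3} + v_{5} = v_{7}  so sig = [2:1]
  • {6,7}:  v_{6} + v_{7} = v_{3}  so sig = [2:1]
  • {6,8}:  v_{6} + v_{8} = v_{1} + v_{3}  so sig = [2:1,1]
  • {0,1,3}:  v_{0} + v_{1} + v_{3} = v_{6}  so sig = [3:1]

Sorted signature multiset PRS(X):
    |P|=2: 7 collections, coeffs (), (), (), (1), (1), (1), (1,1)
    |P|=3: 1 collection, coeffs (1)


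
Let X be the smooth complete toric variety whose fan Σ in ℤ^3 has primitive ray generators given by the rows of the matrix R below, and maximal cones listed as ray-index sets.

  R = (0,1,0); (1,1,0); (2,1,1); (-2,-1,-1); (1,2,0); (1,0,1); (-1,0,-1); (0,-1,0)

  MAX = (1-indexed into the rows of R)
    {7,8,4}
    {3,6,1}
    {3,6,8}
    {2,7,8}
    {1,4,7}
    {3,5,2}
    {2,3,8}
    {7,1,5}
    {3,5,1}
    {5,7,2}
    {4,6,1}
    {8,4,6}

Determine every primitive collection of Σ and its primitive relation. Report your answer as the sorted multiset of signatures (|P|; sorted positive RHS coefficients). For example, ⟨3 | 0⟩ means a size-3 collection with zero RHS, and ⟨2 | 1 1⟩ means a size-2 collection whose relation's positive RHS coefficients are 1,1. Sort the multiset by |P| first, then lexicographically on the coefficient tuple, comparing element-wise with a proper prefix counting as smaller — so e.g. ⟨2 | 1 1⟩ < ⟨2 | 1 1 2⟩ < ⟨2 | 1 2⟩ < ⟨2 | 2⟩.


Δ(Σ) — 8 vertices, 10 min non-faces:

  P = {1,8}:  v_{1} + v_{8} = 0  →  sig = ⟨2 | 0⟩
  P = {3,4}:  v_{3} + v_{4} = 0  →  sig = ⟨2 | 0⟩
  P = {6,7}:  v_{6} + v_{7} = 0  →  sig = ⟨2 | 0⟩
  P = {1,2}:  v_{1} + v_{2} = v_{5}  →  sig = ⟨2 | 1⟩
  P = {2,4}:  v_{2} + v_{4} = v_{7}  →  sig = ⟨2 | 1⟩
  P = {2,6}:  v_{2} + v_{6} = v_{3}  →  sig = ⟨2 | 1⟩
  P = {3,7}:  v_{3} + v_{7} = v_{2}  →  sig = ⟨2 | 1⟩
  P = {5,8}:  v_{5} + v_{8} = v_{2}  →  sig = ⟨2 | 1⟩
  P = {4,5}:  v_{4} + v_{5} = v_{1} + v_{7}  →  sig = ⟨2 | 1 1⟩
  P = {5,6}:  v_{5} + v_{6} = v_{1} + v_{3}  →  sig = ⟨2 | 1 1⟩

Sorted signature multiset PRS(X):
    |P|=2: 10 collections, coeffs (), (), (), (1), (1), (1), (1), (1), (1,1), (1,1)


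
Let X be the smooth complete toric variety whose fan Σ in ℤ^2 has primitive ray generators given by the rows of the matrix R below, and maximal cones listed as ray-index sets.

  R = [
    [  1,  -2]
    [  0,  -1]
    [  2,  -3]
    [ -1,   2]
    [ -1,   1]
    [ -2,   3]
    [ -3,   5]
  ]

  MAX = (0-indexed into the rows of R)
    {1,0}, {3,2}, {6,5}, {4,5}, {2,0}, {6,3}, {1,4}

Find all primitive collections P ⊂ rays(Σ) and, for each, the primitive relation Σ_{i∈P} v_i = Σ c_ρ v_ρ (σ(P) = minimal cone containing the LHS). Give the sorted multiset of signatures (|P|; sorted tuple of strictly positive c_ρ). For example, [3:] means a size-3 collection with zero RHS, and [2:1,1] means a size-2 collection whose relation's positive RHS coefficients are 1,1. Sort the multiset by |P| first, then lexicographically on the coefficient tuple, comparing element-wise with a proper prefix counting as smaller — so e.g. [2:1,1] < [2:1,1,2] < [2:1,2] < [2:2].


Δ(Σ) — 7 vertices, 14 min non-faces:

  • {0,3}:  v_{0} + v_{3} = 0  ⇒ sig = [2:]
  • {2,5}:  v_{2} + v_{5} = 0  ⇒ sig = [2:]
  • {0,4}:  v_{0} + v_{4} = v_{1}  ⇒ sig = [2:1]
  • {0,5}:  v_{0} + v_{5} = v_{4}  ⇒ sig = [2:1]
  • {0,6}:  v_{0} + v_{6} = v_{5}  ⇒ sig = [2:1]
  • {1,3}:  v_{1} + v_{3} = v_{4}  ⇒ sig = [2:1]
  • {2,4}:  v_{2} + v_{4} = v_{0}  ⇒ sig = [2:1]
  • {2,6}:  v_{2} + v_{6} = v_{3}  ⇒ sig = [2:1]
  • {3,4}:  v_{3} + v_{4} = v_{5}  ⇒ sig = [2:1]
  • {3,5}:  v_{3} + v_{5} = v_{6}  ⇒ sig = [2:1]
  • {1,6}:  v_{1} + v_{6} = v_{4} + v_{5}  ⇒ sig = [2:1,1]
  • {1,2}:  v_{1} + v_{2} = 2·v_{0}  ⇒ sig = [2:2]
  • {1,5}:  v_{1} + v_{5} = 2·v_{4}  ⇒ sig = [2:2]
  • {4,6}:  v_{4} + v_{6} = 2·v_{5}  ⇒ sig = [2:2]

so the primitive-relation signature multiset is
    [2:]
    [2:]
    [2:1]
    [2:1]
    [2:1]
    [2:1]
    [2:1]
    [2:1]
    [2:1]
    [2:1]
    [2:1,1]
    [2:2]
    [2:2]
    [2:2]


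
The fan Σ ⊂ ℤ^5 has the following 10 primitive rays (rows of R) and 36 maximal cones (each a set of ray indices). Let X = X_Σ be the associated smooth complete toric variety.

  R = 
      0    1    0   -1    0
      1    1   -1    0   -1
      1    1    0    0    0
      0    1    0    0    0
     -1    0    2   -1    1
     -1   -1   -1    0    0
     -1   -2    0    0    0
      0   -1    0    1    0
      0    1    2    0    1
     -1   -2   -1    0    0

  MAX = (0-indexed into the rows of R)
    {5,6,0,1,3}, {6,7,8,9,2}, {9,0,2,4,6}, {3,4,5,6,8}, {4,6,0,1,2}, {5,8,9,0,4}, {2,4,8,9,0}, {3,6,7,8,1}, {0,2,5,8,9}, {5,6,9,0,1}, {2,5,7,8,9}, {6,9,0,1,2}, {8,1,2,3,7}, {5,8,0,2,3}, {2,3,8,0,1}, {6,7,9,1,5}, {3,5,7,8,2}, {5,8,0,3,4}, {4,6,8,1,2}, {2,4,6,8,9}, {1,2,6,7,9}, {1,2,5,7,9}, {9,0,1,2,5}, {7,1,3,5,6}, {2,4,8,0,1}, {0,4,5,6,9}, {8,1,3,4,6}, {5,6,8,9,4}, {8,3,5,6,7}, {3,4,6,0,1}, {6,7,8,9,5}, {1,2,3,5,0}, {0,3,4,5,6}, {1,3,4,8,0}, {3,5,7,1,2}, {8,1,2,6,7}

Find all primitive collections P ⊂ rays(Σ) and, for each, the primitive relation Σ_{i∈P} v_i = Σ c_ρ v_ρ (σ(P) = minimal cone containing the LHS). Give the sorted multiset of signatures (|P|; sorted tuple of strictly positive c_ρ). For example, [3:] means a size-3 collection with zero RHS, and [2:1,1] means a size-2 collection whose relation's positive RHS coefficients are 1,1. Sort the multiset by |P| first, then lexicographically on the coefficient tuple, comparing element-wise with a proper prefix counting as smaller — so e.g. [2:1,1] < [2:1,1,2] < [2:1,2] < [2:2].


Δ(Σ) — 10 vertices, 12 min non-faces:

  P = {0,7}:  v_{0} + v_{7} = 0 — sig = [2:]
  P = {3,9}:  v_{3} + v_{9} = v_{5} — sig = [2:1]
  P = {4,7}:  v_{4} + v_{7} = v_{6} + v_{8} — sig = [2:1,1]
  P = {1,8,9}:  v_{1} + v_{8} + v_{9} = 0 — sig = [3:]
  P = {2,3,6}:  v_{2} + v_{3} + v_{6} = 0 — sig = [3:]
  P = {0,6,8}:  v_{0} + v_{6} + v_{8} = v_{4} — sig = [3:1]
  P = {1,5,8}:  v_{1} + v_{5} + v_{8} = v_{3} — sig = [3:1]
  P = {2,5,6}:  v_{2} + v_{5} + v_{6} = v_{9} — sig = [3:1]
  P = {1,4,9}:  v_{1} + v_{4} + v_{9} = v_{0} + v_{6} — sig = [3:1,1]
  P = {2,3,4}:  v_{2} + v_{3} + v_{4} = v_{0} + v_{8} — sig = [3:1,1]
  P = {1,4,5}:  v_{1} + v_{4} + v_{5} = v_{0} + v_{3} + v_{6} — sig = [3:1,1,1]
  P = {2,4,5}:  v_{2} + v_{4} + v_{5} = v_{0} + v_{8} + v_{9} — sig = [3:1,1,1]

Sorted signature multiset PRS(X):
    [2:]
    [2:1]
    [2:1,1]
    [3:]
    [3:]
    [3:1]
    [3:1]
    [3:1]
    [3:1,1]
    [3:1,1]
    [3:1,1,1]
    [3:1,1,1]


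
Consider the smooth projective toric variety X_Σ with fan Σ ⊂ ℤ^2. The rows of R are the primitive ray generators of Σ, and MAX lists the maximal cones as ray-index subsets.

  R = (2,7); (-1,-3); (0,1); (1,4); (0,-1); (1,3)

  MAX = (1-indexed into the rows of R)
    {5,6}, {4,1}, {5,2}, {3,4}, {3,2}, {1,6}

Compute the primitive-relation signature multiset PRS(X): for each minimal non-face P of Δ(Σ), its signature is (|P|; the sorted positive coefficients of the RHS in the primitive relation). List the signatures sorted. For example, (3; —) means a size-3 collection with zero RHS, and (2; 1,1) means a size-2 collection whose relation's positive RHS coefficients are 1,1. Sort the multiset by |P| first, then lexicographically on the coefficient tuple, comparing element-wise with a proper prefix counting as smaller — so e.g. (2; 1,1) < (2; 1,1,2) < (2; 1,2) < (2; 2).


The 9 primitive collections of Σ (r=6, n=2):

  P={2,6}:  v_{2} + v_{6} = 0  so sig = (2; —)
  P={3,5}:  v_{3} + v_{5} = 0  so sig = (2; —)
  P={1,2}:  v_{1} + v_{2} = v_{4}  so sig = (2; 1)
  P={2,4}:  v_{2} + v_{4} = v_{3}  so sig = (2; 1)
  P={3,6}:  v_{3} + v_{6} = v_{4}  so sig = (2; 1)
  P={4,5}:  v_{4} + v_{5} = v_{6}  so sig = (2; 1)
  P={4,6}:  v_{4} + v_{6} = v_{1}  so sig = (2; 1)
  P={1,3}:  v_{1} + v_{3} = 2·v_{4}  so sig = (2; 2)
  P={1,5}:  v_{1} + v_{5} = 2·v_{6}  so sig = (2; 2)

Signatures (|P|; sorted positive RHS coefficients), sorted:
    (2; —)
    (2; —)
    (2; 1)
    (2; 1)
    (2; 1)
    (2; 1)
    (2; 1)
    (2; 2)
    (2; 2)


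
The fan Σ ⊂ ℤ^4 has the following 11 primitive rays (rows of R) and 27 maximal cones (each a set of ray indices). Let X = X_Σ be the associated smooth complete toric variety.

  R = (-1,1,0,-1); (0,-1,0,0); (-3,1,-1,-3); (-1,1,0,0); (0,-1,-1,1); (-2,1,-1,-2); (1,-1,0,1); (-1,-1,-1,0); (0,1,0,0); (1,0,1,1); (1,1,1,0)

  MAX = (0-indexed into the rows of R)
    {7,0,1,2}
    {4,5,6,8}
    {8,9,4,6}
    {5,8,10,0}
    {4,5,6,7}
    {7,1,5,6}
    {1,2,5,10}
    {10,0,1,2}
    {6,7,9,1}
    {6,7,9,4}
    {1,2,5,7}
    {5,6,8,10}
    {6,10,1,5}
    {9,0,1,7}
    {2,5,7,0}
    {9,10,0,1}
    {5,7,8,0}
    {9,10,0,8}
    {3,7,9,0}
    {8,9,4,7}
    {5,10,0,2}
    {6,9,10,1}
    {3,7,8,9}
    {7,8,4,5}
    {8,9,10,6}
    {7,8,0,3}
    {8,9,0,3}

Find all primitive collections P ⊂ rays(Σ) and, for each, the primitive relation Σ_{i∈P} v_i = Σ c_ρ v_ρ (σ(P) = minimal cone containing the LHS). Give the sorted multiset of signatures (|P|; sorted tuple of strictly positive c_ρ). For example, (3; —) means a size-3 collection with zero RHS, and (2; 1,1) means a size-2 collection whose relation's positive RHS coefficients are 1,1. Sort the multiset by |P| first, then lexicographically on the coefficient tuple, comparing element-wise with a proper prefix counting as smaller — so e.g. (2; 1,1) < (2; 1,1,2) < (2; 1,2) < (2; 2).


20 minimal non-faces of Δ(Σ) (on 11 rays):

  P={0,6}:  v_{0} + v_{6} = 0  →  sig = (2; —)
  P={1,8}:  v_{1} + v_{8} = 0  →  sig = (2; —)
  P={7,10}:  v_{7} + v_{10} = 0  →  sig = (2; —)
  P={5,9}:  v_{5} + v_{9} = v_{0}  →  sig = (2; 1)
  P={0,4}:  v_{0} + v_{4} = v_{7} + v_{8}  →  sig = (2; 1,1)
  P={1,4}:  v_{1} + v_{4} = v_{6} + v_{7}  →  sig = (2; 1,1)
  P={2,4}:  v_{2} + v_{4} = v_{5} + v_{7}  →  sig = (2; 1,1)
  P={2,6}:  v_{2} + v_{6} = v_{1} + v_{5}  →  sig = (2; 1,1)
  P={2,8}:  v_{2} + v_{8} = v_{0} + v_{5}  →  sig = (2; 1,1)
  P={4,10}:  v_{4} + v_{10} = v_{6} + v_{8}  →  sig = (2; 1,1)
  P={1,3}:  v_{1} + v_{3} = v_{0} + v_{7} + v_{9}  →  sig = (2; 1,1,1)
  P={3,6}:  v_{3} + v_{6} = v_{7} + v_{8} + v_{9}  →  sig = (2; 1,1,1)
  P={3,10}:  v_{3} + v_{10} = v_{0} + v_{8} + v_{9}  →  sig = (2; 1,1,1)
  P={3,5}:  v_{3} + v_{5} = 2·v_{0} + v_{7} + v_{8}  →  sig = (2; 1,1,2)
  P={2,9}:  v_{2} + v_{9} = 2·v_{0} + v_{1}  →  sig = (2; 1,2)
  P={3,4}:  v_{3} + v_{4} = 2·v_{7} + 2·v_{8} + v_{9}  →  sig = (2; 1,2,2)
  P={2,3}:  v_{2} + v_{3} = 3·v_{0} + v_{7}  →  sig = (2; 1,3)
  P={0,1,5}:  v_{0} + v_{1} + v_{5} = v_{2}  →  sig = (3; 1)
  P={6,7,8}:  v_{6} + v_{7} + v_{8} = v_{4}  →  sig = (3; 1)
  P={0,7,8,9}:  v_{0} + v_{7} + v_{8} + v_{9} = v_{3}  →  sig = (4; 1)

Sorted signature multiset PRS(X):
{ (2; —) ×3,  (2; 1),  (2; 1,1) ×6,  (2; 1,1,1) ×3,  (2; 1,1,2),  (2; 1,2),  (2; 1,2,2),  (2; 1,3),  (3; 1) ×2,  (4; 1) }


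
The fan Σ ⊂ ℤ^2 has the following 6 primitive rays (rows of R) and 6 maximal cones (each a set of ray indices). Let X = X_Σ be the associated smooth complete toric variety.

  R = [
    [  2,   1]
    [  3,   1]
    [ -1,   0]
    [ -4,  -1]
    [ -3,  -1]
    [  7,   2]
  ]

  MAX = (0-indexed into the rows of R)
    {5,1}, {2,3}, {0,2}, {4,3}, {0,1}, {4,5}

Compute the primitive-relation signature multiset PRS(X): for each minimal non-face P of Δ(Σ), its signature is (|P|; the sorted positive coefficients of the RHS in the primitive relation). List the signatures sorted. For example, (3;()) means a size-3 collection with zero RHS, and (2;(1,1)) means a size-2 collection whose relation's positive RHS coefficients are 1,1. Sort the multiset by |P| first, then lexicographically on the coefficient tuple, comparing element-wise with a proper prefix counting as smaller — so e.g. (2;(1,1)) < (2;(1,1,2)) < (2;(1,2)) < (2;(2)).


Σ has 9 primitive collections:

  P = {1,4}:  v_{1} + v_{4} = 0  so sig = (2;())
  P = {0,4}:  v_{0} + v_{4} = v_{2}  so sig = (2;(1))
  P = {1,2}:  v_{1} + v_{2} = v_{0}  so sig = (2;(1))
  P = {1,3}:  v_{1} + v_{3} = v_{2}  so sig = (2;(1))
  P = {2,4}:  v_{2} + v_{4} = v_{3}  so sig = (2;(1))
  P = {3,5}:  v_{3} + v_{5} = v_{1}  so sig = (2;(1))
  P = {0,3}:  v_{0} + v_{3} = 2·v_{2}  so sig = (2;(2))
  P = {2,5}:  v_{2} + v_{5} = 2·v_{1}  so sig = (2;(2))
  P = {0,5}:  v_{0} + v_{5} = 3·v_{1}  so sig = (2;(3))

Hence PRS(X_Σ) =
[(2;()), (2;(1)), (2;(1)), (2;(1)), (2;(1)), (2;(1)), (2;(2)), (2;(2)), (2;(3))]
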